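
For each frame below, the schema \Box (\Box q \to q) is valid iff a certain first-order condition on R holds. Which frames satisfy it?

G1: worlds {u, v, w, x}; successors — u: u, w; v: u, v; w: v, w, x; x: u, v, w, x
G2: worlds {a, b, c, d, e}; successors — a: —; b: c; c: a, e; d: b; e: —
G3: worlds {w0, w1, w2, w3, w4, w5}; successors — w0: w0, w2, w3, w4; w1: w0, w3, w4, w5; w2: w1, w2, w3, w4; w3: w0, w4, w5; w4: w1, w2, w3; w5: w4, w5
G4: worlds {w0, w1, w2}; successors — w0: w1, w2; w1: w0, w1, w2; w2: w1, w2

Frame correspondent (Sahlqvist): \forall x \forall y (Rxy \to Ryy) — i.e. shift-reflexivity.
G1: ✓.
G2: fails — Rdb but not Rbb.
G3: fails — Rw1w3 but not Rw3w3.
G4: fails — Rw1w0 but not Rw0w0.

G1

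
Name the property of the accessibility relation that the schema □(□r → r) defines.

shift-reflexivity: ∀x ∀y (Rxy → Ryy)

Suppose □(□r→r) is valid. Take Rxy and set V(r)={w : Ryw}. Then at y, □r holds; since □(□r→r) at x, □r→r at y, so r at y, i.e. Ryy.
Conversely, on a frame with shift-reflexivity the schema holds at every world under every valuation.
So the correspondent is shift-reflexivity.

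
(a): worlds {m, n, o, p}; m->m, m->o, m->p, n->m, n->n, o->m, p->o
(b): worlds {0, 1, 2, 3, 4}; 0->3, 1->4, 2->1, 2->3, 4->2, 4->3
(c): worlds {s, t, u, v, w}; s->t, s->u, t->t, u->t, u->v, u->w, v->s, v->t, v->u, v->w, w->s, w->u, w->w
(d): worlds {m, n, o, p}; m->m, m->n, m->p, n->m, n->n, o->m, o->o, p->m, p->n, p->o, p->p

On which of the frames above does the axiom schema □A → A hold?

The schema corresponds to reflexivity: ∀x Rxx.
(a): fails — world o does not see itself.
(b): fails — world 0 does not see itself.
(c): fails — world s does not see itself.
(d): satisfies the condition.
Valid on: (d).

(d)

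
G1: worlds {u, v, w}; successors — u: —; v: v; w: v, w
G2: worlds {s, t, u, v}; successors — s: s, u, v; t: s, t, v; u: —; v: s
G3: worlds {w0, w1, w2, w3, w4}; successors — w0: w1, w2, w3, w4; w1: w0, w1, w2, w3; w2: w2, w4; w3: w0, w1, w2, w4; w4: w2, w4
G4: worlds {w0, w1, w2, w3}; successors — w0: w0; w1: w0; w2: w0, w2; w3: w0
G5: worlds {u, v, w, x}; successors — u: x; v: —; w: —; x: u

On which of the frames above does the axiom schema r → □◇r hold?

This is the axiom for symmetry; its first-order frame correspondent is ∀x ∀y (Rxy → Ryx).
G1: fails — Rwv but not Rvw.
G2: fails — Rtv but not Rvt.
G3: fails — Rw1w2 but not Rw2w1.
G4: fails — Rw1w0 but not Rw0w1.
G5: holds.
Valid on: G5.

G5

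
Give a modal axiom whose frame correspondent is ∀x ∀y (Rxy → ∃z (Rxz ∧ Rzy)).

□□p → □p

The condition is density. The C4 schema □□p → □p defines it.
Suppose □□p→□p is valid. Take Rxy and set V(p)={w : xR²w}. Then □□p at x, so □p at x, so p at y, i.e. ∃z(Rxz∧Rzy).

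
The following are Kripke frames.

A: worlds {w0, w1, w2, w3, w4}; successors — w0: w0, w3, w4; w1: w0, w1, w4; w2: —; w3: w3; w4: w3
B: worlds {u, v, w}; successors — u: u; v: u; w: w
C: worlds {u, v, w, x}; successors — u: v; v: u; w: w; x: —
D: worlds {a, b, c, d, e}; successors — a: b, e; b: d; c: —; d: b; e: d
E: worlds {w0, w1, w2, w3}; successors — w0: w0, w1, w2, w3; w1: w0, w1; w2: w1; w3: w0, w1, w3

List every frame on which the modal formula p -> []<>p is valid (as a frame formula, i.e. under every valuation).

C

The schema corresponds to symmetry: forall x forall y (Rxy -> Ryx).
A: fails — Rw1w0 but not Rw0w1.
B: fails — Rvu but not Ruv.
C: ✓.
D: fails — Rab but not Rba.
E: fails — Rw3w1 but not Rw1w3.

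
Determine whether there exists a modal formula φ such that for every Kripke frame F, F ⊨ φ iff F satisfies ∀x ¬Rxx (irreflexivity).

No

Modal frame validity is preserved under surjective bounded morphisms.
The 2-cycle (worlds s,t with s→t→s) is irreflexive, and the map sending every world to a single reflexive point • is a surjective bounded morphism (forth: every edge maps to (•,•); back: every world has a successor). So any modal formula valid on the 2-cycle is also valid on the reflexive point, which is not irreflexive.
Hence irreflexivity is not modally definable.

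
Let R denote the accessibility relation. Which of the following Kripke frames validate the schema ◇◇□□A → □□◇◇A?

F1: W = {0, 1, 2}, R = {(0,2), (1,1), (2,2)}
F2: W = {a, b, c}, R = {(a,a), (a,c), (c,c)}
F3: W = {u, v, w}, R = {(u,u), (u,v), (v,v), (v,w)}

F1, F2

The schema corresponds to a generalized confluence (Geach) condition: ∀x ∀y ∀z ((xR²y ∧ xR²z) → ∃w (yR²w ∧ zR²w)).
F1: satisfies the condition.
F2: satisfies the condition.
F3: fails — uR²u, uR²w but no t with uR²t and wR²t.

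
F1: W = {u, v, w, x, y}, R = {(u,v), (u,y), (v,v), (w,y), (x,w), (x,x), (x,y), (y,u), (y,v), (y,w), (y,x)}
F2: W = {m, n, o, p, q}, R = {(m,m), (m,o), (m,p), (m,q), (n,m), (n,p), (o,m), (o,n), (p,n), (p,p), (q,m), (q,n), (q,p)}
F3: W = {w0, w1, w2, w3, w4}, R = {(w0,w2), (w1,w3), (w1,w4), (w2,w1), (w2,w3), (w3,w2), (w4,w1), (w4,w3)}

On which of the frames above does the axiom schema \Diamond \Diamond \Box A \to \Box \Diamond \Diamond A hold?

Frame correspondent (Sahlqvist): \forall x \forall y \forall z ((x R^2 y \wedge xRz) \to \exists w (yRw \wedge z R^2 w)) — i.e. a generalized confluence (Geach) condition.
F1: fails — uR²w, uRv but no t with wRt and vR²t.
F2: condition met.
F3: fails — w1R²w3, w1Rw3 but no w with w3Rw and w3R²w.

F2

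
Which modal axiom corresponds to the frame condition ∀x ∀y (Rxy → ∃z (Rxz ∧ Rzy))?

A defining formula is □□q → □q (the C4 axiom).
Suppose □□q→□q is valid. Take Rxy and set V(q)={w : xR²w}. Then □□q at x, so □q at x, so q at y, i.e. ∃z(Rxz∧Rzy).

□□q → □q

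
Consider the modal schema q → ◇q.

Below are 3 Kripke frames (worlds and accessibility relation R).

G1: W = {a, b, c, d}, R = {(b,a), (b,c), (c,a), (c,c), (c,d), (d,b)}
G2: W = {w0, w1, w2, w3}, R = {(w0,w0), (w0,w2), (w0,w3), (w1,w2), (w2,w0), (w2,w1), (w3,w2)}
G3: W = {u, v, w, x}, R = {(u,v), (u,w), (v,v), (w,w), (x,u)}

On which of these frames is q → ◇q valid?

none

The schema corresponds to reflexivity: ∀x Rxx.
G1: fails — world a does not see itself.
G2: fails — world w1 does not see itself.
G3: fails — world u does not see itself.
Valid on no frame.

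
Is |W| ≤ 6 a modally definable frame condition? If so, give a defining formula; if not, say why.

Any modally definable frame class is closed under disjoint unions.
Any modal formula valid on each of 7 disjoint one-world frames is valid on their disjoint union (validity is preserved under disjoint unions). Each one-world frame has |W|=1≤6, but the union has |W|=7.
Hence having at most 6 worlds is not modally definable.

Not definable by any modal formula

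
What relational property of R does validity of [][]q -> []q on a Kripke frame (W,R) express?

This schema is the C4 axiom.
Its frame correspondent is density — forall x forall y (Rxy -> exists z (Rxz & Rzy)).

density: forall x forall y (Rxy -> exists z (Rxz & Rzy))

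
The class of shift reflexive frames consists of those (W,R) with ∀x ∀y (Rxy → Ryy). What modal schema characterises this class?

□(□s → s)

A defining formula is □(□s → s) (the T□ axiom).
Suppose □(□s→s) is valid. Take Rxy and set V(s)={w : Ryw}. Then at y, □s holds; since □(□s→s) at x, □s→s at y, so s at y, i.e. Ryy.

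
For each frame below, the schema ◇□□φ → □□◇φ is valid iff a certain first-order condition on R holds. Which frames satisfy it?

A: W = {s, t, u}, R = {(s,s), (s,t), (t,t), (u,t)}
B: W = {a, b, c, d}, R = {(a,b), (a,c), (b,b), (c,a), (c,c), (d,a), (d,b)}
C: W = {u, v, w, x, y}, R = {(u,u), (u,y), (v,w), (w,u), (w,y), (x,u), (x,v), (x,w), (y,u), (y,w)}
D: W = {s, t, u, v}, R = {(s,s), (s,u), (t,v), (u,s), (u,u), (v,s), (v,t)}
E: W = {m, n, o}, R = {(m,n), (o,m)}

This is the axiom for a generalized confluence (Geach) condition; its first-order frame correspondent is ∀x ∀y ∀z ((xRy ∧ xR²z) → ∃w (yR²w ∧ zRw)).
A: condition met.
B: fails — aRb, aR²c but no w with bR²w and cRw.
C: condition met.
D: condition met.
E: fails — oRm, oR²n but no w with mR²w and nRw.
Valid on: A, C, D.

A, C, D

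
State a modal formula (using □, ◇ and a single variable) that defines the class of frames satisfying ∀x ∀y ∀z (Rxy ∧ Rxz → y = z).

◇p → □p

The condition is partial functionality. The CD schema ◇p → □p defines it.
Suppose ◇p→□p is valid. Take Rxy, Rxz and set V(p)={y}. Then ◇p at x, so □p at x, so p at z, i.e. z=y.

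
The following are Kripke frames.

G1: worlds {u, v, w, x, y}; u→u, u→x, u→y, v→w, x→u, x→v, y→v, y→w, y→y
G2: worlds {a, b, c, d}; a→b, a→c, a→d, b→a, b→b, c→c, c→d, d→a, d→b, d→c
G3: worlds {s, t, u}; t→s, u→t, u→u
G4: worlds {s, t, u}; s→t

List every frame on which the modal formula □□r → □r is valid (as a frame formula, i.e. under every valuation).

G2

Frame correspondent (Sahlqvist): ∀x ∀y (Rxy → ∃z (Rxz ∧ Rzy)) — i.e. density.
G1: fails — Rvw but no z with Rvz and Rzw.
G2: satisfies the condition.
G3: fails — Rts but no z with Rtz and Rzs.
G4: fails — Rst but no z with Rsz and Rzt.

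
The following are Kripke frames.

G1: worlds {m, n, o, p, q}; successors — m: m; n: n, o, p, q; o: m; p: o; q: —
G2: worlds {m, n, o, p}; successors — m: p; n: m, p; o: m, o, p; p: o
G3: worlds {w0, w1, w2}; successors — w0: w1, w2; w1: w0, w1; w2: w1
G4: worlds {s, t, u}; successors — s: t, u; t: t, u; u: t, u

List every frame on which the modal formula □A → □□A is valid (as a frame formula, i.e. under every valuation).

G4

The schema corresponds to transitivity: ∀x ∀y ∀z (Rxy ∧ Ryz → Rxz).
G1: fails — Rno and Rom but not Rnm.
G2: fails — Rpo and Rom but not Rpm.
G3: fails — Rw1w0 and Rw0w2 but not Rw1w2.
G4: ✓.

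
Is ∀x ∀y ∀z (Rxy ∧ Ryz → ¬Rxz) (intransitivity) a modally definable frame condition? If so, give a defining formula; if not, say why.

Modal frame validity is preserved under surjective bounded morphisms.
The 7-cycle (worlds w0,w1,w2,w3,w4,w5,w6 with w0→w1→w2→w3→w4→w5→w6→w0) is intransitive. Mapping every world to a single reflexive point • is a surjective bounded morphism; the reflexive point is not intransitive (R••∧R•• but R••).
So no modal formula (or set of formulas) defines exactly the intransitive frames.

Not modally definable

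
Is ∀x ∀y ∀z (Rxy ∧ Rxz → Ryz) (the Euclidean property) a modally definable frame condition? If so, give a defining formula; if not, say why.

Yes, by ◇r → □◇r

This is a Sahlqvist condition; the 5 axiom ◇r → □◇r defines it.
Suppose ◇r→□◇r is valid. Take Rxy, Rxz and set V(r)={y}. Then ◇r at x, so □◇r at x, so ◇r at z, so some w with Rzw has r; w=y, i.e. Rzy. By symmetry of the argument, Ryz.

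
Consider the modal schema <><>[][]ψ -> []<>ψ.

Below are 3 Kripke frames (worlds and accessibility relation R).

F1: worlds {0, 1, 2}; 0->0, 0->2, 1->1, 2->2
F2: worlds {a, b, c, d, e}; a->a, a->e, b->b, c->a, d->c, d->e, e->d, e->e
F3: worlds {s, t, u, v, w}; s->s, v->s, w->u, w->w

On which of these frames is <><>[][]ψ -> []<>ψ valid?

The schema corresponds to a generalized confluence (Geach) condition: forall x forall y forall z ((x R^2 y & xRz) -> exists w (y R^2 w & zRw)).
F1: holds.
F2: fails — dR²e, dRc but no w with eR²w and cRw.
F3: fails — wR²u, wRu but no w* with uR²w* and uRw*.

F1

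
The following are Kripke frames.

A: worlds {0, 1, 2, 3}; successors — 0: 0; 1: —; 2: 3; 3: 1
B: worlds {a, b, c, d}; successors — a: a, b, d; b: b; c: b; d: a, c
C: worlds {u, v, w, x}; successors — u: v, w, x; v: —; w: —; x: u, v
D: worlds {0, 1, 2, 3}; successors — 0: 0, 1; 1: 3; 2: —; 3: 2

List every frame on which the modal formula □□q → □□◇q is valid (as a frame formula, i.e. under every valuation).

This is the axiom for a generalized confluence (Geach) condition; its first-order frame correspondent is ∀x ∀z (xR²z → ∃w (xR²w ∧ zRw)).
A: fails — 2R²1 but no w with 2R²w and 1Rw.
B: condition met.
C: fails — uR²v but no t with uR²t and vRt.
D: fails — 0R²3 but no w with 0R²w and 3Rw.
Valid on: B.

B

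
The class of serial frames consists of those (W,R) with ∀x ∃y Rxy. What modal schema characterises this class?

□p → ◇p

The condition is seriality. The D schema □p → ◇p defines it.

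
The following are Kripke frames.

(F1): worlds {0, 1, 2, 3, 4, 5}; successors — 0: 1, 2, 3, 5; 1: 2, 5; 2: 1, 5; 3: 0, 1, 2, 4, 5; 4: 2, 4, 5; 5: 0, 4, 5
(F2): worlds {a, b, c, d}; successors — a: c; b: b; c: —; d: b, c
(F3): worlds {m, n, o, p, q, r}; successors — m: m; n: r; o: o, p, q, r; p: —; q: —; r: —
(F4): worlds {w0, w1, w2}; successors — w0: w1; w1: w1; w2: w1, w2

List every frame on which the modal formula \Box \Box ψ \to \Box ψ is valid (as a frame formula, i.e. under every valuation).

(F4)

This is the axiom for density; its first-order frame correspondent is \forall x \forall y (Rxy \to \exists z (Rxz \wedge Rzy)).
(F1): fails — R12 but no z with R1z and Rz2.
(F2): fails — Rac but no z with Raz and Rzc.
(F3): fails — Rnr but no z with Rnz and Rzr.
(F4): holds.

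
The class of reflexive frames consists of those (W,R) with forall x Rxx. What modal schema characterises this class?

A defining formula is □r → r (the T axiom).
Suppose □r→r is valid. At any x set V(r)={w : Rxw}. Then □r holds at x, so r holds at x, i.e. Rxx.

□r → r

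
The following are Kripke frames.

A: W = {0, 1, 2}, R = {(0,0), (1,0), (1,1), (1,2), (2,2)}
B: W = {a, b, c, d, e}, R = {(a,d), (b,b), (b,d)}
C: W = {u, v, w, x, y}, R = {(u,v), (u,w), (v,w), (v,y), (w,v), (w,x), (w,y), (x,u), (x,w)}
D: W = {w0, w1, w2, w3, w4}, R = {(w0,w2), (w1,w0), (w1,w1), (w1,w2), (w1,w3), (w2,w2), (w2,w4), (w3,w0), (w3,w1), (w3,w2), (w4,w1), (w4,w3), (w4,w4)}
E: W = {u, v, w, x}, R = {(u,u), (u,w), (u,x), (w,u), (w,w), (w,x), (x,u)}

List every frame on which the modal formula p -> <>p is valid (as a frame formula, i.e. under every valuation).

Frame correspondent (Sahlqvist): forall x Rxx — i.e. reflexivity.
A: holds.
B: fails — world a does not see itself.
C: fails — world u does not see itself.
D: fails — world w0 does not see itself.
E: fails — world v does not see itself.

A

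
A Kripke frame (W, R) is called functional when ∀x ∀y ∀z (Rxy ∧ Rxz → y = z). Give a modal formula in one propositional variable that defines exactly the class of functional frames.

◇r → □r

A defining formula is ◇r → □r (the CD axiom).
Suppose ◇r→□r is valid. Take Rxy, Rxz and set V(r)={y}. Then ◇r at x, so □r at x, so r at z, i.e. z=y.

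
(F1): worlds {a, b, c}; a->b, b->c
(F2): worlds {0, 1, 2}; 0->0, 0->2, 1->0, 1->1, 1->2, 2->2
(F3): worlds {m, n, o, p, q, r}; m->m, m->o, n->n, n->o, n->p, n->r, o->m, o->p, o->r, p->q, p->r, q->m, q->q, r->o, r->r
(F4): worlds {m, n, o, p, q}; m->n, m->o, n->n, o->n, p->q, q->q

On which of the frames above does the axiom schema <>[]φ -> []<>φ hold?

(F2), (F4)

The schema corresponds to convergence: forall x forall y forall z (Rxy & Rxz -> exists w (Ryw & Rzw)).
(F1): fails — Rbc and Rbc but c and c have no common successor.
(F2): holds.
(F3): fails — Rom and Rop but m and p have no common successor.
(F4): holds.
Valid on: (F2), (F4).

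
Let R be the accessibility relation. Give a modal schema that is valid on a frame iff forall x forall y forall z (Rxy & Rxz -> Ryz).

◇s → □◇s

This is the Euclidean property; the standard corresponding axiom is 5: ◇s → □◇s.
Suppose ◇s→□◇s is valid. Take Rxy, Rxz and set V(s)={y}. Then ◇s at x, so □◇s at x, so ◇s at z, so some w with Rzw has s; w=y, i.e. Rzy. By symmetry of the argument, Ryz.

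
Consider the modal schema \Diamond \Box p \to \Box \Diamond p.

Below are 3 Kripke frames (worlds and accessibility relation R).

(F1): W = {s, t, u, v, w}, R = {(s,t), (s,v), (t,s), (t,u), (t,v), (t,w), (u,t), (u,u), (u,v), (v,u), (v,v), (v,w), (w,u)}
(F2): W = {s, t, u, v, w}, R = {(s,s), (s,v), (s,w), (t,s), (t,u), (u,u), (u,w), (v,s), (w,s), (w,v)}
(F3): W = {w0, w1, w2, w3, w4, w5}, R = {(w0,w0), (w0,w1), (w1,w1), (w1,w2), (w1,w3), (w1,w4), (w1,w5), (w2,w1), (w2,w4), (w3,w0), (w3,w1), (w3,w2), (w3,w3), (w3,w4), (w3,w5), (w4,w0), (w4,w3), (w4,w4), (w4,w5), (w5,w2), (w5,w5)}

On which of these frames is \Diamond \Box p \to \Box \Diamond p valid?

none

Frame correspondent (Sahlqvist): \forall x \forall y \forall z (Rxy \wedge Rxz \to \exists w (Ryw \wedge Rzw)) — i.e. convergence.
(F1): fails — Rts and Rtw but s and w have no common successor.
(F2): fails — Ruw and Ruu but w and u have no common successor.
(F3): fails — Rw1w5 and Rw1w2 but w5 and w2 have no common successor.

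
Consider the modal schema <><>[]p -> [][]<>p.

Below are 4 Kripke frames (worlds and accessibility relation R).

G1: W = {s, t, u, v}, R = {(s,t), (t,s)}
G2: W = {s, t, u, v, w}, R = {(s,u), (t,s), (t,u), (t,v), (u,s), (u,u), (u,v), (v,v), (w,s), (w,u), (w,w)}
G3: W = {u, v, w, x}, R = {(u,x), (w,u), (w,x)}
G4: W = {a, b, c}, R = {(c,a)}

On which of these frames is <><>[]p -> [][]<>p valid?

Frame correspondent (Sahlqvist): forall x forall y forall z ((x R^2 y & x R^2 z) -> exists w (yRw & zRw)) — i.e. a generalized confluence (Geach) condition.
G1: condition met.
G2: fails — sR²s, sR²v but no w* with sRw* and vRw*.
G3: fails — wR²x, wR²x but no t with xRt and xRt.
G4: condition met.

G1, G4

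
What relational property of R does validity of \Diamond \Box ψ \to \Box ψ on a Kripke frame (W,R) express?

the Euclidean property

Equivalently (dual form): ◇ψ → □◇ψ.
Suppose ◇ψ→□◇ψ is valid. Take Rxy, Rxz and set V(ψ)={y}. Then ◇ψ at x, so □◇ψ at x, so ◇ψ at z, so some w with Rzw has ψ; w=y, i.e. Rzy. By symmetry of the argument, Ryz.
Conversely, any frame satisfying \forall x \forall y \forall z (Rxy \wedge Rxz \to Ryz) validates the schema.
Frame condition: \forall x \forall y \forall z (Rxy \wedge Rxz \to Ryz).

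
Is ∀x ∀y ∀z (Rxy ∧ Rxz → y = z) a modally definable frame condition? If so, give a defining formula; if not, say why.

Definable; ◇r → □r defines it

Yes: it is partial functionality, defined by the CD schema ◇r → □r.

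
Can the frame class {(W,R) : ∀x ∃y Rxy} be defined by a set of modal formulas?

This is a Sahlqvist condition; the D axiom □r → ◇r defines it.
Suppose □r→◇r is valid. At any x set V(r)=W. Then □r at x, so ◇r at x, so x has a successor.

Yes, by □r → ◇r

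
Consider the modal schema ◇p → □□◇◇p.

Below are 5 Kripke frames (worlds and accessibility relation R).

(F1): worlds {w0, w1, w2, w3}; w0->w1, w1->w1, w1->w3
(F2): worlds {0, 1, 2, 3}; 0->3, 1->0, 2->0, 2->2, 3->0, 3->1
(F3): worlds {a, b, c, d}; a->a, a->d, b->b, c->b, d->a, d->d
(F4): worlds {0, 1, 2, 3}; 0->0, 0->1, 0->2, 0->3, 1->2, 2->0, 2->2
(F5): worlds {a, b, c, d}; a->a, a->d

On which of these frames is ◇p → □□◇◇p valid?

This is the axiom for a generalized confluence (Geach) condition; its first-order frame correspondent is ∀x ∀y ∀z ((xRy ∧ xR²z) → ∃w (y = w ∧ zR²w)).
(F1): fails — w0Rw1, w0R²w3 but no w with w1=w and w3R²w.
(F2): fails — 0R3, 0R²0 but no w with 3=w and 0R²w.
(F3): satisfies the condition.
(F4): fails — 0R0, 0R²3 but no w with 0=w and 3R²w.
(F5): fails — aRa, aR²d but no w with a=w and dR²w.
Valid on: (F3).

(F3)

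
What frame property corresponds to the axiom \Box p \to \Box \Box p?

transitivity: \forall x \forall y \forall z (Rxy \wedge Ryz \to Rxz)

Suppose □p→□□p is valid. Take Rxy, Ryz and set V(p)={w : Rxw}. Then □p at x, so □□p at x, so □p at y, so p at z, i.e. Rxz.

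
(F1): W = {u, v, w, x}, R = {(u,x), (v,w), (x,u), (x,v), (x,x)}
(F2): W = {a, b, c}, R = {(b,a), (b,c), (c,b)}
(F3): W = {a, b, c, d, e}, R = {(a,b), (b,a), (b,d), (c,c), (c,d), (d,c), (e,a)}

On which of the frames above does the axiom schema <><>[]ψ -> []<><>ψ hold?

The schema corresponds to a generalized confluence (Geach) condition: forall x forall y forall z ((x R^2 y & xRz) -> exists w (yRw & z R^2 w)).
(F1): fails — xR²u, xRv but no t with uRt and vR²t.
(F2): fails — bR²b, bRa but no w with bRw and aR²w.
(F3): satisfies the condition.
Valid on: (F3).

(F3)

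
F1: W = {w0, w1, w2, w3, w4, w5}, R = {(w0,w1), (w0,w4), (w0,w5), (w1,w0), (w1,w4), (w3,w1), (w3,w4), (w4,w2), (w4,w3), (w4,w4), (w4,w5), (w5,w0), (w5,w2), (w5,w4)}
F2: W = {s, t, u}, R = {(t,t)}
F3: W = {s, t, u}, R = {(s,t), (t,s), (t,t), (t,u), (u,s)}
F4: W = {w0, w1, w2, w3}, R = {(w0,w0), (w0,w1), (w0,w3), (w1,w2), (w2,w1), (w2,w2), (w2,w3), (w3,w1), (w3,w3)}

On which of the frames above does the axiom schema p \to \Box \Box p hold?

Frame correspondent (Sahlqvist): \forall x \forall z (x R^2 z \to \exists w (x = w \wedge z = w)) — i.e. a generalized confluence (Geach) condition.
F1: fails — w0R²w2 but w0 ≠ w2.
F2: condition met.
F3: fails — sR²t but s ≠ t.
F4: fails — w0R²w1 but w0 ≠ w1.
Valid on: F2.

F2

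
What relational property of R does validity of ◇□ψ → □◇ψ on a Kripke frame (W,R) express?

Suppose ◇□ψ→□◇ψ is valid. Take Rxy, Rxz and set V(ψ)={w : Ryw}. Then □ψ at y so ◇□ψ at x, so □◇ψ at x, so ◇ψ at z, giving w with Rzw and Ryw.
Conversely, on a frame with convergence the schema holds at every world under every valuation.
Frame condition: ∀x ∀y ∀z (Rxy ∧ Rxz → ∃w (Ryw ∧ Rzw)).

convergence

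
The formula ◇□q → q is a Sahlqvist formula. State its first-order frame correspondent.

Equivalently (dual form): q → □◇q.
Suppose q→□◇q is valid. Take Rxy and set V(q)={x}. Then q at x, so □◇q at x, so ◇q at y, so some z with Ryz has q; z=x, i.e. Ryx.

symmetry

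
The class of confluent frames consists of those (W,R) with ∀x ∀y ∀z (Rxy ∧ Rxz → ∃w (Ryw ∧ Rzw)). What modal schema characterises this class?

This is convergence; the standard corresponding axiom is .2: ◇□ψ → □◇ψ.
Suppose ◇□ψ→□◇ψ is valid. Take Rxy, Rxz and set V(ψ)={w : Ryw}. Then □ψ at y so ◇□ψ at x, so □◇ψ at x, so ◇ψ at z, giving w with Rzw and Ryw.

◇□ψ → □◇ψ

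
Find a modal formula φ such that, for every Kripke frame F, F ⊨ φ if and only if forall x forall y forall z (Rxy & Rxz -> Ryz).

◇r → □◇r

A defining formula is ◇r → □◇r (the 5 axiom).
Suppose ◇r→□◇r is valid. Take Rxy, Rxz and set V(r)={y}. Then ◇r at x, so □◇r at x, so ◇r at z, so some w with Rzw has r; w=y, i.e. Rzy. By symmetry of the argument, Ryz.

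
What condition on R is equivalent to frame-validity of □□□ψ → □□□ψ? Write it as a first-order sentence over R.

∀x ∀z (xR³z → ∃w (xR³w ∧ z = w))

This is a Sahlqvist (Geach-type) schema ◇^0□^3ψ → □^3◇^0ψ.
First-order correspondent: ∀x ∀z (xR³z → ∃w (xR³w ∧ z = w)).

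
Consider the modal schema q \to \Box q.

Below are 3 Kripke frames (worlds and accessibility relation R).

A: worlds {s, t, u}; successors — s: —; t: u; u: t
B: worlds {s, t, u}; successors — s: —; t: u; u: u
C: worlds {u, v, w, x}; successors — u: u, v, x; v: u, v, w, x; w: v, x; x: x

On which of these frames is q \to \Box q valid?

none

The schema corresponds to a generalized confluence (Geach) condition: \forall x \forall z (xRz \to \exists w (x = w \wedge z = w)).
A: fails — tRu but t ≠ u.
B: fails — tRu but t ≠ u.
C: fails — uRv but u ≠ v.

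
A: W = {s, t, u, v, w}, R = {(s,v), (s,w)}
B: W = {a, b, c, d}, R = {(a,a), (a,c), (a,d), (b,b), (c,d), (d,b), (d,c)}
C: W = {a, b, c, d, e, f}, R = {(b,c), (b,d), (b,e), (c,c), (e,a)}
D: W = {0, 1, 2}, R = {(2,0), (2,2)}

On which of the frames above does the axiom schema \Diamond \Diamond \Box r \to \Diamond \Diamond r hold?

The schema corresponds to a generalized confluence (Geach) condition: \forall x \forall y (x R^2 y \to \exists w (yRw \wedge x R^2 w)).
A: ✓.
B: fails — cR²c but no w with cRw and cR²w.
C: fails — bR²a but no w with aRw and bR²w.
D: fails — 2R²0 but no w with 0Rw and 2R²w.

A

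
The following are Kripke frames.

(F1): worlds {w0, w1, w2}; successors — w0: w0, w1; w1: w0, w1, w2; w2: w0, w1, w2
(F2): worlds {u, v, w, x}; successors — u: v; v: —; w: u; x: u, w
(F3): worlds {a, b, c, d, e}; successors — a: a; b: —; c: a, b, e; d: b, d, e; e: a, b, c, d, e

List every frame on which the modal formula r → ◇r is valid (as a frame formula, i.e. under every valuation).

Frame correspondent (Sahlqvist): ∀x Rxx — i.e. reflexivity.
(F1): holds.
(F2): fails — world u does not see itself.
(F3): fails — world b does not see itself.
Valid on: (F1).

(F1)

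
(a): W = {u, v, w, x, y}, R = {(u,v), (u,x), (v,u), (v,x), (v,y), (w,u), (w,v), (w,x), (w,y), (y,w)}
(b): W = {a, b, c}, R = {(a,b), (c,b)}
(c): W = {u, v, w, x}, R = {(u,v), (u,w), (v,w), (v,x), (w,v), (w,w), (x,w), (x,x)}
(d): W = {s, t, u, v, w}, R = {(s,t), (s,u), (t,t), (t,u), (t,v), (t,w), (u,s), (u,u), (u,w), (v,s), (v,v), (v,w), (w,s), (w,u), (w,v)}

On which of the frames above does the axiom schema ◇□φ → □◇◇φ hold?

The schema corresponds to a generalized confluence (Geach) condition: ∀x ∀y ∀z ((xRy ∧ xRz) → ∃w (yRw ∧ zR²w)).
(a): fails — uRv, uRx but no t with vRt and xR²t.
(b): fails — aRb, aRb but no w with bRw and bR²w.
(c): satisfies the condition.
(d): satisfies the condition.
Valid on: (c), (d).

(c), (d)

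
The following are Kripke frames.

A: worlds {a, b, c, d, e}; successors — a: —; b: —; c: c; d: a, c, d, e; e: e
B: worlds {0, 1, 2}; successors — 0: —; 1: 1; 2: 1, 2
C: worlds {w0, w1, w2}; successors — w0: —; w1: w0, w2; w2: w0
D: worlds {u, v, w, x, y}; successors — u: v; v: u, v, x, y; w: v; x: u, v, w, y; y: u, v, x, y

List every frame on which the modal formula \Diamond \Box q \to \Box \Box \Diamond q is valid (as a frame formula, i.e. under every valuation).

B, D

The schema corresponds to a generalized confluence (Geach) condition: \forall x \forall y \forall z ((xRy \wedge x R^2 z) \to \exists w (yRw \wedge zRw)).
A: fails — dRa, dR²a but no w with aRw and aRw.
B: satisfies the condition.
C: fails — w1Rw0, w1R²w0 but no w with w0Rw and w0Rw.
D: satisfies the condition.
Valid on: B, D.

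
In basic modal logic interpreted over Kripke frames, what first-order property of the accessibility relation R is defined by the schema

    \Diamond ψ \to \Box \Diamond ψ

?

This is the 5 axiom.
Its frame correspondent is the Euclidean property — \forall x \forall y \forall z (Rxy \wedge Rxz \to Ryz).

the Euclidean property: \forall x \forall y \forall z (Rxy \wedge Rxz \to Ryz)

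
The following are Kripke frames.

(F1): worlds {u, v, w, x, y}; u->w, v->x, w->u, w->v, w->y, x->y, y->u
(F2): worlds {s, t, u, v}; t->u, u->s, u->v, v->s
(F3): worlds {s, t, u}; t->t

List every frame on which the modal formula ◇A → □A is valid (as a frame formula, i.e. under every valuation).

(F3)

Frame correspondent (Sahlqvist): ∀x ∀y ∀z (Rxy ∧ Rxz → y = z) — i.e. partial functionality.
(F1): fails — w sees both u and v.
(F2): fails — u sees both s and v.
(F3): satisfies the condition.
Valid on: (F3).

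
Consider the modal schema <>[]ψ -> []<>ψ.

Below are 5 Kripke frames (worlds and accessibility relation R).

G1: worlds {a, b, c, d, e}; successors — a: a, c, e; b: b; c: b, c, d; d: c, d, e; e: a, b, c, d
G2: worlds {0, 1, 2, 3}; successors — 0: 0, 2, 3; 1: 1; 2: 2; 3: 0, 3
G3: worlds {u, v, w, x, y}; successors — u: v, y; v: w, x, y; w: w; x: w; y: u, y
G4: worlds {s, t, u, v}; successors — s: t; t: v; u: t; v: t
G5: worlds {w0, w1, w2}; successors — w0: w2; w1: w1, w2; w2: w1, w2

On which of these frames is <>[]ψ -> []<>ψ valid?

G4, G5

The schema corresponds to convergence: forall x forall y forall z (Rxy & Rxz -> exists w (Ryw & Rzw)).
G1: fails — Rcd and Rcb but d and b have no common successor.
G2: fails — R02 and R03 but 2 and 3 have no common successor.
G3: fails — Rvw and Rvy but w and y have no common successor.
G4: ✓.
G5: ✓.
Valid on: G4, G5.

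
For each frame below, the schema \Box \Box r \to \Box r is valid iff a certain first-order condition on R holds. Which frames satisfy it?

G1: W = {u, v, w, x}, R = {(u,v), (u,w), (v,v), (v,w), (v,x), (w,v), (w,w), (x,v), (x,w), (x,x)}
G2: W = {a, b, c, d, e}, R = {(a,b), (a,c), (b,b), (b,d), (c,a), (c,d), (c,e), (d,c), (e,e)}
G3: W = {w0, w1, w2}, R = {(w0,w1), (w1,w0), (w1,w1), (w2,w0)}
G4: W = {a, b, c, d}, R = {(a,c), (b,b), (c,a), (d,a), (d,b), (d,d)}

G1

Frame correspondent (Sahlqvist): \forall x \forall y (Rxy \to \exists z (Rxz \wedge Rzy)) — i.e. density.
G1: ✓.
G2: fails — Rcd but no z with Rcz and Rzd.
G3: fails — Rw2w0 but no z with Rw2z and Rzw0.
G4: fails — Rac but no z with Raz and Rzc.
Valid on: G1.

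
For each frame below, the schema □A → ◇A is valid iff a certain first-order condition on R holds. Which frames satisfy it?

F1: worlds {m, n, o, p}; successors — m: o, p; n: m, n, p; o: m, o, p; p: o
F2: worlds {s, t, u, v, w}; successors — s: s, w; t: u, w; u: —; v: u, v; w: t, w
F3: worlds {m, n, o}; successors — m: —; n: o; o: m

The schema corresponds to seriality: ∀x ∃y Rxy.
F1: condition met.
F2: fails — world u has no successor.
F3: fails — world m has no successor.
Valid on: F1.

F1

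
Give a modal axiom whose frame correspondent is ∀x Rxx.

□s → s

A defining formula is □s → s (the T axiom).
Suppose □s→s is valid. At any x set V(s)={w : Rxw}. Then □s holds at x, so s holds at x, i.e. Rxx.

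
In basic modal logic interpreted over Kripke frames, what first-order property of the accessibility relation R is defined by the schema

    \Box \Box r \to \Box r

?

density

Suppose □□r→□r is valid. Take Rxy and set V(r)={w : xR²w}. Then □□r at x, so □r at x, so r at y, i.e. ∃z(Rxz∧Rzy).
Conversely, on a frame with density the schema holds at every world under every valuation.
Frame condition: \forall x \forall y (Rxy \to \exists z (Rxz \wedge Rzy)).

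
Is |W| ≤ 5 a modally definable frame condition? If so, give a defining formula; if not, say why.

Modal frame validity is preserved under disjoint unions.
Any modal formula valid on each of 6 disjoint one-world frames is valid on their disjoint union (validity is preserved under disjoint unions). Each one-world frame has |W|=1≤5, but the union has |W|=6.
So no modal formula (or set of formulas) defines exactly the |W|≤5 frames.

Not modally definable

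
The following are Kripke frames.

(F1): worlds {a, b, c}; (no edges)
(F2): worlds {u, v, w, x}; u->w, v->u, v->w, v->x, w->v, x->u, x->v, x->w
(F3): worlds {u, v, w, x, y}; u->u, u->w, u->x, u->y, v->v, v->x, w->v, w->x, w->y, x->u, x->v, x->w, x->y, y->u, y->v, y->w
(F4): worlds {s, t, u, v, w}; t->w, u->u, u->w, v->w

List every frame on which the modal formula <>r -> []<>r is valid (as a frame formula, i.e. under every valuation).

(F1)

The schema corresponds to the Euclidean property: forall x forall y forall z (Rxy & Rxz -> Ryz).
(F1): holds.
(F2): fails — Ruw and Ruw but not Rww.
(F3): fails — Ruw and Ruw but not Rww.
(F4): fails — Rtw and Rtw but not Rww.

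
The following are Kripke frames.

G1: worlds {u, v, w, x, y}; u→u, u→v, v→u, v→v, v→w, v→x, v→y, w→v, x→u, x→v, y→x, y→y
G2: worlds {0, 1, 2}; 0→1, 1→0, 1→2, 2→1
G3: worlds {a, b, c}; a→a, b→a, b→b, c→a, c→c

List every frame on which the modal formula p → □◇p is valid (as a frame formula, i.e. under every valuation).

G2

The schema corresponds to symmetry: ∀x ∀y (Rxy → Ryx).
G1: fails — Ryx but not Rxy.
G2: ✓.
G3: fails — Rba but not Rab.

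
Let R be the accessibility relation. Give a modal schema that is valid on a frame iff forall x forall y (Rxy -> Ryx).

The condition is symmetry. The B schema s → □◇s defines it.

s → □◇s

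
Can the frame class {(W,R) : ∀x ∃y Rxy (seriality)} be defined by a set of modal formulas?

Yes — defined by □r → ◇r

The condition is seriality. A defining modal formula is □r → ◇r.
Suppose □r→◇r is valid. At any x set V(r)=W. Then □r at x, so ◇r at x, so x has a successor.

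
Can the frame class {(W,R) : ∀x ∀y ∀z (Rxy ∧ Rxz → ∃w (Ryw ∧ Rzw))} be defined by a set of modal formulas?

The condition is convergence. A defining modal formula is ◇□p → □◇p.
Suppose ◇□p→□◇p is valid. Take Rxy, Rxz and set V(p)={w : Ryw}. Then □p at y so ◇□p at x, so □◇p at x, so ◇p at z, giving w with Rzw and Ryw.

Definable; ◇□p → □◇p defines it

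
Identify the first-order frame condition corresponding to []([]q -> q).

This is the T□ axiom.
Its frame correspondent is shift-reflexivity — forall x forall y (Rxy -> Ryy).

Shift-reflexivity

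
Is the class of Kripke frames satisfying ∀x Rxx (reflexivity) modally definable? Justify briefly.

Yes: it is reflexivity, defined by the T schema □r → r.

Yes, by □r → r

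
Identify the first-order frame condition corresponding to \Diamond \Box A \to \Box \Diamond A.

Suppose ◇□A→□◇A is valid. Take Rxy, Rxz and set V(A)={w : Ryw}. Then □A at y so ◇□A at x, so □◇A at x, so ◇A at z, giving w with Rzw and Ryw.

convergence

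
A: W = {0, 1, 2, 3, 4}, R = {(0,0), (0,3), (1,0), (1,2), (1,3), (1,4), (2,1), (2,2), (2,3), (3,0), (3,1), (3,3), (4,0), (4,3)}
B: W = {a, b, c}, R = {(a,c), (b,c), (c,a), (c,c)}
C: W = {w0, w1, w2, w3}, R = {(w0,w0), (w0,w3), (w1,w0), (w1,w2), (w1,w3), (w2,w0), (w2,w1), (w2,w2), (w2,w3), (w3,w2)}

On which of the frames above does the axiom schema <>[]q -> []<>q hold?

The schema corresponds to convergence: forall x forall y forall z (Rxy & Rxz -> exists w (Ryw & Rzw)).
A: ✓.
B: ✓.
C: fails — Rw0w0 and Rw0w3 but w0 and w3 have no common successor.
Valid on: A, B.

A, B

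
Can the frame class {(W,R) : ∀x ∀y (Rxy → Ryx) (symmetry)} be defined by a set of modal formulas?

This is a Sahlqvist condition; the B axiom r → □◇r defines it.
Suppose r→□◇r is valid. Take Rxy and set V(r)={x}. Then r at x, so □◇r at x, so ◇r at y, so some z with Ryz has r; z=x, i.e. Ryx.

Yes, by r → □◇r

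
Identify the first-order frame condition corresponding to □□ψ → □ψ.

Suppose □□ψ→□ψ is valid. Take Rxy and set V(ψ)={w : xR²w}. Then □□ψ at x, so □ψ at x, so ψ at y, i.e. ∃z(Rxz∧Rzy).

density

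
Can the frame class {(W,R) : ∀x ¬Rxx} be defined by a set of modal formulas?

No

Modal frame validity is preserved under surjective bounded morphisms.
The 4-cycle (worlds w0,w1,w2,w3 with w0→w1→w2→w3→w0) is irreflexive, and the map sending every world to a single reflexive point • is a surjective bounded morphism (forth: every edge maps to (•,•); back: every world has a successor). So any modal formula valid on the 4-cycle is also valid on the reflexive point, which is not irreflexive.
So no modal formula (or set of formulas) defines exactly the irreflexive frames.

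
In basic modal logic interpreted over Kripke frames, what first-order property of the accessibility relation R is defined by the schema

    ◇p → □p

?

Suppose ◇p→□p is valid. Take Rxy, Rxz and set V(p)={y}. Then ◇p at x, so □p at x, so p at z, i.e. z=y.
Conversely, any frame satisfying ∀x ∀y ∀z (Rxy ∧ Rxz → y = z) validates the schema.
So the correspondent is partial functionality.

partial functionality: ∀x ∀y ∀z (Rxy ∧ Rxz → y = z)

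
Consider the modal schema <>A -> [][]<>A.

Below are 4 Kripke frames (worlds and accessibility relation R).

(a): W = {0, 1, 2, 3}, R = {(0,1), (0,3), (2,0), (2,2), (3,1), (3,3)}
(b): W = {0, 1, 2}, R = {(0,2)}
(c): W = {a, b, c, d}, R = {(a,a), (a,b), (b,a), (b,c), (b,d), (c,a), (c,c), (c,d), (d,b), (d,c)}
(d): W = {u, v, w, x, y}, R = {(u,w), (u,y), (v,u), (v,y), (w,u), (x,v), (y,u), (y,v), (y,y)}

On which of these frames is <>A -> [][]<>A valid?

Frame correspondent (Sahlqvist): forall x forall y forall z ((xRy & x R^2 z) -> exists w (y = w & zRw)) — i.e. a generalized confluence (Geach) condition.
(a): fails — 0R1, 0R²1 but no w with 1=w and 1Rw.
(b): satisfies the condition.
(c): fails — aRa, aR²d but no w with a=w and dRw.
(d): fails — uRw, uR²v but no t with w=t and vRt.
Valid on: (b).

(b)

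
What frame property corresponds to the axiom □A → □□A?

transitivity: ∀x ∀y ∀z (Rxy ∧ Ryz → Rxz)

This is the 4 axiom.
Its frame correspondent is transitivity — ∀x ∀y ∀z (Rxy ∧ Ryz → Rxz).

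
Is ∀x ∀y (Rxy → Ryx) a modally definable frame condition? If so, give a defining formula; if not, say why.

This is a Sahlqvist condition; the B axiom r → □◇r defines it.
Suppose r→□◇r is valid. Take Rxy and set V(r)={x}. Then r at x, so □◇r at x, so ◇r at y, so some z with Ryz has r; z=x, i.e. Ryx.

Definable; r → □◇r defines it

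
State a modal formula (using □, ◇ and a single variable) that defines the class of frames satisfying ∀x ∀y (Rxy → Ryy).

□(□s → s)

A defining formula is □(□s → s) (the T□ axiom).
Suppose □(□s→s) is valid. Take Rxy and set V(s)={w : Ryw}. Then at y, □s holds; since □(□s→s) at x, □s→s at y, so s at y, i.e. Ryy.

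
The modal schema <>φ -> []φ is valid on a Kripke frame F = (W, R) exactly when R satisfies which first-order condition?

Partial functionality

Suppose ◇φ→□φ is valid. Take Rxy, Rxz and set V(φ)={y}. Then ◇φ at x, so □φ at x, so φ at z, i.e. z=y.
Conversely, on a frame with partial functionality the schema holds at every world under every valuation.
Frame condition: forall x forall y forall z (Rxy & Rxz -> y = z).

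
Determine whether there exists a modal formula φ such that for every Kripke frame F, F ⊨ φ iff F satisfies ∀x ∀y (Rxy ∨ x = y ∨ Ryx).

Modal frame validity is preserved under disjoint unions.
Take 3 disjoint single-world reflexive frames: each is trivially connected, but their disjoint union has 3 worlds with no edge between distinct components, so it is not connected.
Hence connectedness of R is not modally definable.

Not modally definable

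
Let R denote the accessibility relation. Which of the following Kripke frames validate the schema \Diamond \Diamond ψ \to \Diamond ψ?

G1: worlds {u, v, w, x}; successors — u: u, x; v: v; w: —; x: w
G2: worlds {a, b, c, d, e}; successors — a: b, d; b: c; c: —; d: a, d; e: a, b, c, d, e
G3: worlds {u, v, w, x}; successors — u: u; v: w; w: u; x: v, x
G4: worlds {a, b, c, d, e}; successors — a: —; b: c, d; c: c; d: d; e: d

This is the axiom for transitivity; its first-order frame correspondent is \forall x \forall y \forall z (Rxy \wedge Ryz \to Rxz).
G1: fails — Rux and Rxw but not Ruw.
G2: fails — Rab and Rbc but not Rac.
G3: fails — Rvw and Rwu but not Rvu.
G4: ✓.
Valid on: G4.

G4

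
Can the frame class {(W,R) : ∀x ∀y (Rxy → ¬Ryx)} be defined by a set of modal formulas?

If a class were modally definable it would be closed under surjective bounded morphisms (Goldblatt–Thomason).
The 4-cycle (worlds 0,1,2,3 with 0→1→2→3→0) is asymmetric. Mapping every world to a single reflexive point • is a surjective bounded morphism, and the reflexive point is not asymmetric (R•• but asymmetry requires ¬R••).
So the class is not modally definable.

Not definable by any modal formula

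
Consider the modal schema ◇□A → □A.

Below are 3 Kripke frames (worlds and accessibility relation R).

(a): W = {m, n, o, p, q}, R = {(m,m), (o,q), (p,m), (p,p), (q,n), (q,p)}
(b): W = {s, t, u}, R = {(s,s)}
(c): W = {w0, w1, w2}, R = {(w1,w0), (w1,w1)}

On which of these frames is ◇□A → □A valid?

The schema corresponds to a generalized confluence (Geach) condition: ∀x ∀y ∀z ((xRy ∧ xRz) → ∃w (yRw ∧ z = w)).
(a): fails — oRq, oRq but no w with qRw and q=w.
(b): condition met.
(c): fails — w1Rw0, w1Rw0 but no w with w0Rw and w0=w.

(b)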